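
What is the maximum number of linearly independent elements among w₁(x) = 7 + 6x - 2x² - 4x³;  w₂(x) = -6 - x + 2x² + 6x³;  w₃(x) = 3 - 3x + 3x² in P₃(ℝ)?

Pass to coordinate vectors with respect to the basis {1, x, …, x³}.
Form the matrix with w₁, w₂, w₃ as columns and reduce.
Exactly 3 pivots survive; hence the rank is 3.

3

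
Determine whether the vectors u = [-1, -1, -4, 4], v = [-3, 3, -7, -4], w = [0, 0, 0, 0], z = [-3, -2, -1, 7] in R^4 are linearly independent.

linearly dependent

One of the vectors is the zero vector, so the set is linearly dependent.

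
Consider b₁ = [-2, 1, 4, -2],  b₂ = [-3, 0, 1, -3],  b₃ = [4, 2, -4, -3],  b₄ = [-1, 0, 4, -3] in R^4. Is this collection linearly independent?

linearly independent

Form the 4×4 matrix with these as columns; its determinant is 133.
A nonzero determinant means the columns are linearly independent.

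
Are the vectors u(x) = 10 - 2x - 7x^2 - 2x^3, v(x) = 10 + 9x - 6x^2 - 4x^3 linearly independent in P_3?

linearly independent

Write each element as a coordinate vector in ℝ⁴ using {1, x, …, x^3}.
Row-reduce the matrix whose columns are u, v.
The reduction yields 2 nonzero rows, so the rank is 2.
Since rank = 2 (the number of vectors), the set is linearly independent.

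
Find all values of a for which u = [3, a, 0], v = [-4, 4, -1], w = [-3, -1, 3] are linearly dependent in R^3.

a = -11/5

The set is linearly dependent precisely when det[u; v; w] = 0.
The determinant works out to 15*a + 33.
This vanishes exactly when a = -11/5.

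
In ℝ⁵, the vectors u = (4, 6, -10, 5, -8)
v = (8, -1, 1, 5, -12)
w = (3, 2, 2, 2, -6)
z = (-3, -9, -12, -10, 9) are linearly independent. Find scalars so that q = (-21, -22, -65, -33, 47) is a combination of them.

Since u, v, w, z are independent, the coefficients expressing q are uniquely determined by a linear system.
Row-reducing the augmented matrix gives the unique coefficients (a₁, …, a₄) = (2, -1, -4, 3).

q = 2u - v - 4w + 3z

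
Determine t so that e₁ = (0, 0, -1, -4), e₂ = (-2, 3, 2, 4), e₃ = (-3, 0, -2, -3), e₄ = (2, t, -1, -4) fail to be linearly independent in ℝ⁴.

t = -15/11

The vectors are dependent exactly when the determinant of the matrix with rows e₁, e₂, e₃, e₄ vanishes.
The determinant works out to -22*t - 30.
Solving -22*t - 30 = 0 yields t = -15/11.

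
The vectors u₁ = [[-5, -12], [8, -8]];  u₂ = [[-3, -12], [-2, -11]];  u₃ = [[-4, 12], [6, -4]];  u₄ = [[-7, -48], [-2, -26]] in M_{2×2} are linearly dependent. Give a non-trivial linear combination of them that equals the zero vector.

u₁ + 2u₂ - u₃ - u₄ = 0

Take coordinates with respect to {E₁₁, E₁₂, E₂₁, E₂₂}.
Write the vectors as columns of a matrix and find a nonzero vector in its null space.
The free variable yields coefficients (1, 2, -1, -1) (any nonzero multiple also works).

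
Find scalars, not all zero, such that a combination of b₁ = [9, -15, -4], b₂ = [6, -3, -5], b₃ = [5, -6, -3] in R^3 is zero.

Row-reduce the matrix with b₁, b₂, b₃ as columns; the null space gives the coefficients.
A generator of the null space is (1, 1, -3).

b₁ + b₂ - 3b₃ = 0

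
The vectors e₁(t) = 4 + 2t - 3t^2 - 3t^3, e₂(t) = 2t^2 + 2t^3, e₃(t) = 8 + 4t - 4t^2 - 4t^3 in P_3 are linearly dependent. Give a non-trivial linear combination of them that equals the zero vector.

Pass to coordinate vectors relative to the basis {1, t, …, t^3}.
Set up α₁e₁ + … + α₃e₃ = 0 and solve the homogeneous system.
The free variable yields coefficients (2, 1, -1) (any nonzero multiple also works).

2e₁ + e₂ - e₃ = 0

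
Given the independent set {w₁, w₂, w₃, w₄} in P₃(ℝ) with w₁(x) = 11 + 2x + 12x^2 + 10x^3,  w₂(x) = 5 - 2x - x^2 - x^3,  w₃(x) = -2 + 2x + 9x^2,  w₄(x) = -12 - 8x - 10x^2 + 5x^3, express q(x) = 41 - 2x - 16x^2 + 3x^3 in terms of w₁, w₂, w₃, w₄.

q = w₁ + 2w₂ - 4w₃ - w₄

Take coordinate vectors relative to {1, x, …, x^3}.
Write q = c₁w₁ + … + c₄w₄ and equate components.
The system has the unique solution (c₁, …, c₄) = (1, 2, -4, -1).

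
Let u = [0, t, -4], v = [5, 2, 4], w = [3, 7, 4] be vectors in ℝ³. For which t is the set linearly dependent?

The vectors are dependent exactly when the determinant of the matrix with rows u, v, w vanishes.
Cofactor expansion gives det = -8*t - 116.
Solving -8*t - 116 = 0 yields t = -29/2.

t = -29/2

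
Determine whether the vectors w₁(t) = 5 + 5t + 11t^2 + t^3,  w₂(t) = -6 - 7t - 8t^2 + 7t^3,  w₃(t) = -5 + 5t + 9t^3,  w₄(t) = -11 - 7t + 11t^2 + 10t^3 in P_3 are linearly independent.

linearly independent

Write each element as a coordinate vector in ℝ⁴ using {1, t, …, t^3}.
Place the vectors as rows of a 4×4 matrix and reduce to echelon form.
The reduction yields 4 nonzero rows, so the rank is 4.
Since rank = 4 (the number of vectors), the set is linearly independent.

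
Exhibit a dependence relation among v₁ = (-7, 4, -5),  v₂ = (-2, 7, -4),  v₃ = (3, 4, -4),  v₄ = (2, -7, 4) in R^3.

Solve the homogeneous system with v₁, v₂, v₃, v₄ as columns by row-reducing the coefficient matrix.
The free variable yields coefficients (0, 1, 0, 1) (any nonzero multiple also works).

v₂ + v₄ = 0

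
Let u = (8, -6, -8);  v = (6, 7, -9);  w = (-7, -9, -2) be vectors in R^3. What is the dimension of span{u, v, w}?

Put the 3×3 matrix [u|v|w] into echelon form.
Exactly 3 pivots survive; hence the rank is 3.

dim = 3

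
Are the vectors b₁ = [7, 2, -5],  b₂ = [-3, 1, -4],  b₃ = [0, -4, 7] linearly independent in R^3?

Place the vectors as rows of a 3×3 matrix and reduce to echelon form.
The reduction yields 3 nonzero rows, so the rank is 3.
Since rank = 3 (the number of vectors), the set is linearly independent.

linearly independent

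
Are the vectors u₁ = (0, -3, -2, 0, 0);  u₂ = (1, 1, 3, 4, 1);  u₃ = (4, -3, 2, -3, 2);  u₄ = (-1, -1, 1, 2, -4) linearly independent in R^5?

Row-reduce the matrix whose columns are u₁, u₂, u₃, u₄.
The reduction yields 4 nonzero rows, so the rank is 4.
Since rank = 4 (the number of vectors), the set is linearly independent.

linearly independent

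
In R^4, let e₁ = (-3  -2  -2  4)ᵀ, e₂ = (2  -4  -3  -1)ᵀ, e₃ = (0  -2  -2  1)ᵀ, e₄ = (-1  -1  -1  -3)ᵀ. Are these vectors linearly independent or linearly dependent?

linearly independent

Form the 4×4 matrix with these as columns; its determinant is 27.
A nonzero determinant means the columns are linearly independent.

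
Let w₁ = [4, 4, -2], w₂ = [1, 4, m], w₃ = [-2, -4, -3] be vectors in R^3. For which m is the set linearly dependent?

m = 11/2

The vectors are dependent exactly when the determinant of the matrix with rows w₁, w₂, w₃ vanishes.
Cofactor expansion gives det = 8*m - 44.
Solving 8*m - 44 = 0 yields m = 11/2.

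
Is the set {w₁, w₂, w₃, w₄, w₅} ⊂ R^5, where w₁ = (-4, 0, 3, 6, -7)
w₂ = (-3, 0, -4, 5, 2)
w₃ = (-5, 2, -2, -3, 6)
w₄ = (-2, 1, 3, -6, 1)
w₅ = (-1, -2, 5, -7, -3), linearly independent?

linearly independent

Form the 5×5 matrix with these as columns; its determinant is -104.
A nonzero determinant means the columns are linearly independent.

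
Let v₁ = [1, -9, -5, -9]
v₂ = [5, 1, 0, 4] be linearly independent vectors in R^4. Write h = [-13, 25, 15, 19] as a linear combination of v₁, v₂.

h = -3v₁ - 2v₂

Write h = α₁v₁ + α₂v₂ and equate components.
The system has the unique solution (α₁, α₂) = (-3, -2).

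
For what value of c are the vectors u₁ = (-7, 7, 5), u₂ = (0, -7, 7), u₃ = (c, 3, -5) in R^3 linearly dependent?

c = 7/6

Dependence holds iff the 3×3 matrix [u₁ u₂ u₃] is singular.
Cofactor expansion gives det = 84*c - 98.
Solving 84*c - 98 = 0 yields c = 7/6.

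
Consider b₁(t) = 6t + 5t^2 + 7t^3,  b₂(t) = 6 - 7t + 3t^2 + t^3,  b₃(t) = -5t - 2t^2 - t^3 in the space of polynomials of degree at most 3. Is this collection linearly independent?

linearly independent

Take coordinates with respect to the standard basis {1, t, …, t^3}.
Place the vectors as rows of a 3×4 matrix and reduce to echelon form.
The reduction yields 3 nonzero rows, so the rank is 3.
Since rank = 3 (the number of vectors), the set is linearly independent.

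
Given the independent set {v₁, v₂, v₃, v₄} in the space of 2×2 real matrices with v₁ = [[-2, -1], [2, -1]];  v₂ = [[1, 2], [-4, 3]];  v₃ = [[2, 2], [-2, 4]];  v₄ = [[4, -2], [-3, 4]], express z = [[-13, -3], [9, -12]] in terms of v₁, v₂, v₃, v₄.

z = 3v₁ + v₂ - 2v₃ - v₄

Identify each element with its coordinate vector in ℝ⁴ via {E₁₁, E₁₂, E₂₁, E₂₂}.
Solve the system with v₁, v₂, v₃, v₄ as columns and z as the right-hand side.
The system has the unique solution (c₁, …, c₄) = (3, 1, -2, -1).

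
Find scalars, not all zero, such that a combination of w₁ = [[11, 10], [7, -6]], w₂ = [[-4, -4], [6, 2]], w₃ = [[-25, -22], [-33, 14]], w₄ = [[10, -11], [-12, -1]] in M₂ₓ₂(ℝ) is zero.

3w₁ + 2w₂ + w₃ = 0

Pass to coordinate vectors relative to the basis {E₁₁, E₁₂, E₂₁, E₂₂}.
Set up α₁w₁ + … + α₄w₄ = 0 and solve the homogeneous system.
One solution (up to scaling) is (3, 2, 1, 0).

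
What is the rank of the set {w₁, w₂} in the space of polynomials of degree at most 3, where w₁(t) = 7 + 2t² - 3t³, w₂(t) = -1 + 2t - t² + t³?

Use coordinates relative to {1, t, …, t³}.
Put the 4×2 matrix [w₁|w₂] into echelon form.
There are 2 pivot columns, so rank = 2.

2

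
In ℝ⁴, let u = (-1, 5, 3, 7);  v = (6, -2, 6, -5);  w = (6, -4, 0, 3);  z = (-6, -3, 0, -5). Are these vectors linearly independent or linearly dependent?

Place the vectors as rows of a 4×4 matrix and reduce to echelon form.
The reduction yields 4 nonzero rows, so the rank is 4.
Since rank = 4 (the number of vectors), the set is linearly independent.

linearly independent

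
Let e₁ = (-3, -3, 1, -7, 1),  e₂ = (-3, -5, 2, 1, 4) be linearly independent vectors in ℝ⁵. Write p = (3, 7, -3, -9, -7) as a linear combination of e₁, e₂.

p = e₁ - 2e₂

Write p = α₁e₁ + α₂e₂ and equate components.
The system has the unique solution (α₁, α₂) = (1, -2).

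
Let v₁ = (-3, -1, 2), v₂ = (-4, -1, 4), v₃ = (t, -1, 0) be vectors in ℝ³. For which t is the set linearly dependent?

t = -2

Dependence holds iff the 3×3 matrix [v₁ v₂ v₃] is singular.
Cofactor expansion gives det = -2*t - 4.
This vanishes exactly when t = -2.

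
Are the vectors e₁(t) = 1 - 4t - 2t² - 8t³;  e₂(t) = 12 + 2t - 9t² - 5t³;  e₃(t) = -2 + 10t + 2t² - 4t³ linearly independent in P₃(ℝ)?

Take coordinates with respect to the standard basis {1, t, …, t³}.
Place the vectors as rows of a 3×4 matrix and reduce to echelon form.
The reduction yields 3 nonzero rows, so the rank is 3.
Since rank = 3 (the number of vectors), the set is linearly independent.

linearly independent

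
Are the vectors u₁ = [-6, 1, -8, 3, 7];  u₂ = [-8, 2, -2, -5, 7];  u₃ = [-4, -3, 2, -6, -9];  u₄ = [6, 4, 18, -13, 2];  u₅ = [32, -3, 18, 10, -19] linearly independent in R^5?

linearly dependent

Form the 5×5 matrix with these as columns; its determinant is 0.
A zero determinant means the columns are linearly dependent.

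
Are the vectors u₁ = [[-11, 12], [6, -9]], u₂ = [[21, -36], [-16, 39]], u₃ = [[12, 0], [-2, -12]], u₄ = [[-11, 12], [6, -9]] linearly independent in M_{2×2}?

Write each element as a coordinate vector in ℝ⁴ using {E₁₁, E₁₂, E₂₁, E₂₂}.
Place the vectors as rows of a 4×4 matrix and reduce to echelon form.
The reduction yields 2 nonzero rows, so the rank is 2.
Since rank 2 < 4, the set is linearly dependent.

linearly dependent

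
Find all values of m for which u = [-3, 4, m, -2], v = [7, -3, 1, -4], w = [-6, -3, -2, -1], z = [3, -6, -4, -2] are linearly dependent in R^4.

m = 6

The set is linearly dependent precisely when det[u; v; w; z] = 0.
Expanding, det = 810 - 135*m.
Solving 810 - 135*m = 0 yields m = 6.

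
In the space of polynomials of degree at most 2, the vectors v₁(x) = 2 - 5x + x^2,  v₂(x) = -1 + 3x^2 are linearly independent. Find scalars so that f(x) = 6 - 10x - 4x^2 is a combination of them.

f = 2v₁ - 2v₂

Identify each element with its coordinate vector in ℝ³ via {1, x, x^2}.
Solve the system with v₁, v₂ as columns and f as the right-hand side.
Back-substitution yields (a₁, a₂) = (2, -2).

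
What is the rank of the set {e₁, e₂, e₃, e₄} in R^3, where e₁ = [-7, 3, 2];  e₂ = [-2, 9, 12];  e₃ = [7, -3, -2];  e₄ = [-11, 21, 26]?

Put the 3×4 matrix [e₁|e₂|e₃|e₄] into echelon form.
There are 2 pivot columns, so rank = 2.
(With 4 elements in a 3-dimensional space the rank is at most 3.)

2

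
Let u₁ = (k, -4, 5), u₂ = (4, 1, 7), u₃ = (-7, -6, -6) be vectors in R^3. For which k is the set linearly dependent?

k = -5/12

The vectors are dependent exactly when the determinant of the matrix with rows u₁, u₂, u₃ vanishes.
Cofactor expansion gives det = 36*k + 15.
This vanishes exactly when k = -5/12.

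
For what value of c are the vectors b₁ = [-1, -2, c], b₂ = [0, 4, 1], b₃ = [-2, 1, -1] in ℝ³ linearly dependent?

The vectors are dependent exactly when the determinant of the matrix with rows b₁, b₂, b₃ vanishes.
The determinant works out to 8*c + 9.
Solving 8*c + 9 = 0 yields c = -9/8.

c = -9/8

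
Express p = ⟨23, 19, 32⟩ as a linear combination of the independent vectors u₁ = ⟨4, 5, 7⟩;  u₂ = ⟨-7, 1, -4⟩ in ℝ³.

Solve the system with u₁, u₂ as columns and p as the right-hand side.
The system has the unique solution (α₁, α₂) = (4, -1).

p = 4u₁ - u₂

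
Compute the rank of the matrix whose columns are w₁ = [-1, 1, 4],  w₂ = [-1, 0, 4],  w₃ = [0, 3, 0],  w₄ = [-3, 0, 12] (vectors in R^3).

Row-reduce the 4×3 matrix with these as rows.
Reduction leaves 2 leading entries, giving rank 2.
(With 4 elements in a 3-dimensional space the rank is at most 3.)

2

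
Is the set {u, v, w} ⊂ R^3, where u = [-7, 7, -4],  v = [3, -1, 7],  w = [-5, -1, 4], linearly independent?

Place the vectors as rows of a 3×3 matrix and reduce to echelon form.
The reduction yields 3 nonzero rows, so the rank is 3.
Since rank = 3 (the number of vectors), the set is linearly independent.

linearly independent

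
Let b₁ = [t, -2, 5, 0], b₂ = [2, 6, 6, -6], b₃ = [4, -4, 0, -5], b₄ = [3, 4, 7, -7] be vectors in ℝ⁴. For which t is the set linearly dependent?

Dependence holds iff the 4×4 matrix [b₁ b₂ b₃ b₄] is singular.
Expanding, det = 90*t - 10.
Solving 90*t - 10 = 0 yields t = 1/9.

t = 1/9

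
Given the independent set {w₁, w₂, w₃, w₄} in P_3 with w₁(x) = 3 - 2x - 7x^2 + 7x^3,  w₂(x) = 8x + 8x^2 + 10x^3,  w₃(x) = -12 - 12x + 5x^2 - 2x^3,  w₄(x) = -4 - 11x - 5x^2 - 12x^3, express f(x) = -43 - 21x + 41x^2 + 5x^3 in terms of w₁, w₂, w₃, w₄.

f = -w₁ + 3w₂ + 3w₃ + w₄

Take coordinate vectors relative to {1, x, …, x^3}.
Set up the augmented matrix [w₁ | w₂ | w₃ | w₄ | f] and row-reduce.
Back-substitution yields (α₁, …, α₄) = (-1, 3, 3, 1).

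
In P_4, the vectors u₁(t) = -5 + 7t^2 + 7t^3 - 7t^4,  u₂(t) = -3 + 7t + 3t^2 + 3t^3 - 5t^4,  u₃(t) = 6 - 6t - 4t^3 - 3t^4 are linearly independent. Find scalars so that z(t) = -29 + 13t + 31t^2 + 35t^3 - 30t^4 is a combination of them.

Work in coordinates with respect to the standard basis {1, t, …, t^4}.
Write z = α₁u₁ + … + α₃u₃ and equate components.
Back-substitution yields (α₁, α₂, α₃) = (4, 1, -1).

z = 4u₁ + u₂ - u₃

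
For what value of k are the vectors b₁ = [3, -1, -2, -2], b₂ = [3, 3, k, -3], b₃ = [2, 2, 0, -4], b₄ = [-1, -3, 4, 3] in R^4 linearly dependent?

k = -15

The set is linearly dependent precisely when det[b₁; b₂; b₃; b₄] = 0.
Cofactor expansion gives det = 8*k + 120.
This vanishes exactly when k = -15.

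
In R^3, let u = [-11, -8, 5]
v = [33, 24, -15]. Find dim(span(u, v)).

Put the 3×2 matrix [u|v] into echelon form.
Reduction leaves 1 leading entry, giving rank 1.

dim = 1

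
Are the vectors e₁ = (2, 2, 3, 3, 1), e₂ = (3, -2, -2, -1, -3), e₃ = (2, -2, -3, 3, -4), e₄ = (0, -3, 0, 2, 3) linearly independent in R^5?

linearly independent

Row-reduce the matrix whose columns are e₁, e₂, e₃, e₄.
The reduction yields 4 nonzero rows, so the rank is 4.
Since rank = 4 (the number of vectors), the set is linearly independent.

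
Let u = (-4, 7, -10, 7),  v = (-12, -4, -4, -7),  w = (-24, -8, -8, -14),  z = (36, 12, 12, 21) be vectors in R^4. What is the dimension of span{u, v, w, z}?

dim = 2

Put the 4×4 matrix [u|v|w|z] into echelon form.
There are 2 pivot columns, so rank = 2.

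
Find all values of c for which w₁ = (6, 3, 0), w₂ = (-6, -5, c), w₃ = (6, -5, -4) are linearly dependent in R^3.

Place the vectors as rows of a 3×3 matrix; dependence ⇔ determinant zero.
Expanding, det = 48*c + 48.
Setting this to zero gives c = -1.

c = -1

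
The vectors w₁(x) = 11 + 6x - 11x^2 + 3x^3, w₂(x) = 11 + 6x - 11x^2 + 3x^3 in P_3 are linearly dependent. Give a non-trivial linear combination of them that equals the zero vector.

Write each element as a vector in ℝ⁴ using {1, x, …, x^3}.
Solve the homogeneous system with w₁, w₂ as columns by row-reducing the coefficient matrix.
The free variable yields coefficients (1, -1) (any nonzero multiple also works).

w₁ - w₂ = 0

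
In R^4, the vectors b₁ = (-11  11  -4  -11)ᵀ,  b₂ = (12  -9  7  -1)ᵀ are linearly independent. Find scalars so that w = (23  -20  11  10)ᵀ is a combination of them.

Since b₁, b₂ are independent, the coefficients expressing w are uniquely determined by a linear system.
Back-substitution yields (a₁, a₂) = (-1, 1).

w = -b₁ + b₂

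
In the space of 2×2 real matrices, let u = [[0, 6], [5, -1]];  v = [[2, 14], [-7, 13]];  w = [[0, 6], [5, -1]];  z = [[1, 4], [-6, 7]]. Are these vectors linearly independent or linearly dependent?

linearly dependent

Take coordinates with respect to the standard basis {E₁₁, E₁₂, E₂₁, E₂₂}.
Two of the vectors are equal, giving an immediate dependence.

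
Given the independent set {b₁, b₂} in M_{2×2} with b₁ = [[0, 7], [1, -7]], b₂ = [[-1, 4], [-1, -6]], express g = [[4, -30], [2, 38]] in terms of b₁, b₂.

Work in coordinates with respect to the standard basis {E₁₁, E₁₂, E₂₁, E₂₂}.
Set up the augmented matrix [b₁ | b₂ | g] and row-reduce.
Back-substitution yields (a₁, a₂) = (-2, -4).

g = -2b₁ - 4b₂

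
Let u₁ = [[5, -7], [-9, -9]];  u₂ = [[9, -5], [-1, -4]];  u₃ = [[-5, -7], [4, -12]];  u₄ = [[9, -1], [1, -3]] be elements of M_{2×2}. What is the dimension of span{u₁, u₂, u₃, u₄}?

4

Use coordinates relative to {E₁₁, E₁₂, E₂₁, E₂₂}.
Form the matrix with u₁, u₂, u₃, u₄ as columns and reduce.
Reduction leaves 4 leading entries, giving rank 4.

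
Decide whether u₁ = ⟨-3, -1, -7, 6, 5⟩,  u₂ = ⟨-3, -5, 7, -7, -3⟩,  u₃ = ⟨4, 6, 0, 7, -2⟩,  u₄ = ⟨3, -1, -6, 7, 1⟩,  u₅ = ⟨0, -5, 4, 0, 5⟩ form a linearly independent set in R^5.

Form the 5×5 matrix with these as columns; its determinant is 14048.
A nonzero determinant means the columns are linearly independent.

linearly independent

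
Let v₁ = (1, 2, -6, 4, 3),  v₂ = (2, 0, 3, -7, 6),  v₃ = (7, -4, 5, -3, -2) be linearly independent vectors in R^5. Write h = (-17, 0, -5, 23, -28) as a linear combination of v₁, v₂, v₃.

h = -2v₁ - 4v₂ - v₃

Set up the augmented matrix [v₁ | v₂ | v₃ | h] and row-reduce.
The system has the unique solution (c₁, c₂, c₃) = (-2, -4, -1).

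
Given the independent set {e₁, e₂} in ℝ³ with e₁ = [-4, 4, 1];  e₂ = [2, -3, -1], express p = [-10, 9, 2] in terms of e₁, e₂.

p = 3e₁ + e₂

Solve the system with e₁, e₂ as columns and p as the right-hand side.
Row-reducing the augmented matrix gives the unique coefficients (c₁, c₂) = (3, 1).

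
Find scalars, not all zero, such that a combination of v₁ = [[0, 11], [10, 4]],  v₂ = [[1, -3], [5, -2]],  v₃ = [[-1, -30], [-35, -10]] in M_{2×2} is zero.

Take coordinates with respect to {E₁₁, E₁₂, E₂₁, E₂₂}.
Row-reduce the matrix with v₁, v₂, v₃ as columns; the null space gives the coefficients.
One solution (up to scaling) is (3, 1, 1).

3v₁ + v₂ + v₃ = 0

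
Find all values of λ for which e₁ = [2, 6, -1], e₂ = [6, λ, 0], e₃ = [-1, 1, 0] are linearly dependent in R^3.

The set is linearly dependent precisely when det[e₁; e₂; e₃] = 0.
Expanding, det = -λ - 6.
Setting this to zero gives λ = -6.

λ = -6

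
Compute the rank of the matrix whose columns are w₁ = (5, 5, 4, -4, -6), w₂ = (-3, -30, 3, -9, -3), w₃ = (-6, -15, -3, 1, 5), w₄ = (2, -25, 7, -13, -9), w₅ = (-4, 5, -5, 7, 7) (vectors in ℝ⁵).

2

Form the matrix with w₁, w₂, w₃, w₄, w₅ as columns and reduce.
Exactly 2 pivots survive; hence the rank is 2.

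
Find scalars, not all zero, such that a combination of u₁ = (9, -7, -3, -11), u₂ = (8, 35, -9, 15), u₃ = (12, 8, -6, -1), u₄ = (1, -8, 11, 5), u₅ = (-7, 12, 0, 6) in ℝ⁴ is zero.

u₁ + u₂ - 2u₃ - u₅ = 0

Solve the homogeneous system with u₁, u₂, u₃, u₄, u₅ as columns by row-reducing the coefficient matrix.
A generator of the null space is (1, 1, -2, 0, -1).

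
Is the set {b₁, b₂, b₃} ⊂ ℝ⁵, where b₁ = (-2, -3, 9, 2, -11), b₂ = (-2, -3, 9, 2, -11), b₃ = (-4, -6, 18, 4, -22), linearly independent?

Place the vectors as rows of a 3×5 matrix and reduce to echelon form.
The reduction yields 1 nonzero row, so the rank is 1.
Since rank 1 < 3, the set is linearly dependent.
Indeed b₁ - b₂ = 0.

linearly dependent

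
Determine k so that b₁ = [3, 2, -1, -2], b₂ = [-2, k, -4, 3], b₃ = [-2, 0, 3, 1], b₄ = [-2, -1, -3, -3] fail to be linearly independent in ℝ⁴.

Dependence holds iff the 4×4 matrix [b₁ b₂ b₃ b₄] is singular.
Cofactor expansion gives det = -34*k - 153.
This vanishes exactly when k = -9/2.

k = -9/2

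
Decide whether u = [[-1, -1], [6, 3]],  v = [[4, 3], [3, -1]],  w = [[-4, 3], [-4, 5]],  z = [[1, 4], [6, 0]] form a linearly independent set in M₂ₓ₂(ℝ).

Take coordinates with respect to the standard basis {E₁₁, E₁₂, E₂₁, E₂₂}.
Form the 4×4 matrix with these as columns; its determinant is -714.
A nonzero determinant means the columns are linearly independent.

linearly independent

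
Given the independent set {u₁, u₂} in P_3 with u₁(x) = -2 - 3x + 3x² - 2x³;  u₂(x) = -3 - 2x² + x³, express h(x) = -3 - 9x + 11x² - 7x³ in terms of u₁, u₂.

Take coordinate vectors relative to {1, x, …, x³}.
Set up the augmented matrix [u₁ | u₂ | h] and row-reduce.
Back-substitution yields (α₁, α₂) = (3, -1).

h = 3u₁ - u₂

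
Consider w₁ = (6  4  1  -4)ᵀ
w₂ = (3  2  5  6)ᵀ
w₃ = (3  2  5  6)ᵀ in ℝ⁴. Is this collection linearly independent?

linearly dependent

Two of the vectors are equal, giving an immediate dependence.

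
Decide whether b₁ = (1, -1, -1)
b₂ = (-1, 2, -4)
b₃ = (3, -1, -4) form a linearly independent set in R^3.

linearly independent

Form the 3×3 matrix with these as columns; its determinant is 9.
A nonzero determinant means the columns are linearly independent.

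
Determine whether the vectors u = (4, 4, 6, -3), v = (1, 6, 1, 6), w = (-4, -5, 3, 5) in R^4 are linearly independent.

linearly independent

Place the vectors as rows of a 3×4 matrix and reduce to echelon form.
The reduction yields 3 nonzero rows, so the rank is 3.
Since rank = 3 (the number of vectors), the set is linearly independent.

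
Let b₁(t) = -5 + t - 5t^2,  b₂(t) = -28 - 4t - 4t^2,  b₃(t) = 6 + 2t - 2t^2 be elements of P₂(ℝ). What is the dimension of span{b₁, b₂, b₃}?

2

Pass to coordinate vectors with respect to the basis {1, t, t^2}.
Form the matrix with b₁, b₂, b₃ as columns and reduce.
The echelon form has 2 nonzero rows, so the rank is 2.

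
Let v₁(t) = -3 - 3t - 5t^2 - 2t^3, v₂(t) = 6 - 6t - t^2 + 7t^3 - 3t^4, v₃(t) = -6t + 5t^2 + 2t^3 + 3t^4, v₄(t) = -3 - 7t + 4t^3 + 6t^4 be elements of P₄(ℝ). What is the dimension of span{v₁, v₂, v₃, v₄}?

4

Use coordinates relative to {1, t, …, t^4}.
Form the matrix with v₁, v₂, v₃, v₄ as columns and reduce.
Exactly 4 pivots survive; hence the rank is 4.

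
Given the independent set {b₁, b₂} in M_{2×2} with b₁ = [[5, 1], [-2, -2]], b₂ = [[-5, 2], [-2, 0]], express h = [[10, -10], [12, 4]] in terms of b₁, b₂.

h = -2b₁ - 4b₂

Work in coordinates with respect to the standard basis {E₁₁, E₁₂, E₂₁, E₂₂}.
Solve the system with b₁, b₂ as columns and h as the right-hand side.
Row-reducing the augmented matrix gives the unique coefficients (α₁, α₂) = (-2, -4).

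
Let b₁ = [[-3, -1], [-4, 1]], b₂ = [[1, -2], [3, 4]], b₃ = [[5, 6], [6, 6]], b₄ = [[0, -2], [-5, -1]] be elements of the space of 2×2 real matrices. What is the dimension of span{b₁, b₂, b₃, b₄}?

dim = 4

Represent each element by its coordinate vector in ℝ⁴.
Apply Gaussian elimination to the matrix whose rows are b₁, b₂, b₃, b₄.
Exactly 4 pivots survive; hence the rank is 4.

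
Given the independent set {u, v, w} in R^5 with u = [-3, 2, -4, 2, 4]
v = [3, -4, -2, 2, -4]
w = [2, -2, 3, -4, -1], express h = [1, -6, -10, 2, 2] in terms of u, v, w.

h = 3u + 2v + 2w

Since u, v, w are independent, the coefficients expressing h are uniquely determined by a linear system.
Back-substitution yields (α₁, α₂, α₃) = (3, 2, 2).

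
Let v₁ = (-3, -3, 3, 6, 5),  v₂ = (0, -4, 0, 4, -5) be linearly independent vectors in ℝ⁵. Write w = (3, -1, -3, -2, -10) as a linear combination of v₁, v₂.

w = -v₁ + v₂

Set up the augmented matrix [v₁ | v₂ | w] and row-reduce.
The system has the unique solution (α₁, α₂) = (-1, 1).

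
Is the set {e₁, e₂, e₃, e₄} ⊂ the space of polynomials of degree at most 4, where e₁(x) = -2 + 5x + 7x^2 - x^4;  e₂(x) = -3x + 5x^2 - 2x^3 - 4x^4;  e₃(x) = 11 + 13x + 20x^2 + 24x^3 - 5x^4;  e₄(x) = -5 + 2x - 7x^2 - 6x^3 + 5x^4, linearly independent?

Write each element as a coordinate vector in ℝ⁵ using {1, x, …, x^4}.
Place the vectors as rows of a 4×5 matrix and reduce to echelon form.
The reduction yields 3 nonzero rows, so the rank is 3.
Since rank 3 < 4, the set is linearly dependent.

linearly dependent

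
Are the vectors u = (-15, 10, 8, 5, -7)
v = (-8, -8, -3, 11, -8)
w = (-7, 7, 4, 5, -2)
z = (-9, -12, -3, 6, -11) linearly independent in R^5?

Place the vectors as rows of a 4×5 matrix and reduce to echelon form.
The reduction yields 3 nonzero rows, so the rank is 3.
Since rank 3 < 4, the set is linearly dependent.

linearly dependent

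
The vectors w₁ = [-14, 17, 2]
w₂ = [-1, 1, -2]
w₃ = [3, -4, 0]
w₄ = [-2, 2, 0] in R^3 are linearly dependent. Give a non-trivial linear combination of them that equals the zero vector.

Set up α₁w₁ + … + α₄w₄ = 0 and solve the homogeneous system.
A generator of the null space is (1, 1, 3, -3).

w₁ + w₂ + 3w₃ - 3w₄ = 0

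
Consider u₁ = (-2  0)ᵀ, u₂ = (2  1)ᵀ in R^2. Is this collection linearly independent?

linearly independent

The matrix [u₁|u₂] has determinant -2.
A nonzero determinant means the columns are linearly independent.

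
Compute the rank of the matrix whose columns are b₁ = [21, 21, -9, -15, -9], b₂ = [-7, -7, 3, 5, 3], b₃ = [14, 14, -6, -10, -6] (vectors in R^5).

Apply Gaussian elimination to the matrix whose rows are b₁, b₂, b₃.
The echelon form has 1 nonzero row, so the rank is 1.

1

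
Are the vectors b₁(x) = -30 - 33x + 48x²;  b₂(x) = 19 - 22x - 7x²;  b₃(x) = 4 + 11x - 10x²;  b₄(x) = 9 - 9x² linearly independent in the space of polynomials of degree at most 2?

linearly dependent

Write each element as a coordinate vector in ℝ³ using {1, x, x²}.
There are 4 vectors in a 3-dimensional space, so they cannot be linearly independent.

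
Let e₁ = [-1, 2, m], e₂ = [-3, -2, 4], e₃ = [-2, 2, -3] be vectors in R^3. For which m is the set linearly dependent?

The vectors are dependent exactly when the determinant of the matrix with rows e₁, e₂, e₃ vanishes.
Cofactor expansion gives det = -10*m - 32.
Setting this to zero gives m = -16/5.

m = -16/5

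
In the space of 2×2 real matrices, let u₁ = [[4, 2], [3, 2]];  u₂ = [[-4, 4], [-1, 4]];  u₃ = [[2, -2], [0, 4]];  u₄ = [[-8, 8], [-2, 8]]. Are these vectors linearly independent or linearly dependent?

linearly dependent

Write each element as a coordinate vector in ℝ⁴ using {E₁₁, E₁₂, E₂₁, E₂₂}.
One vector is a scalar multiple of another, so the set is dependent.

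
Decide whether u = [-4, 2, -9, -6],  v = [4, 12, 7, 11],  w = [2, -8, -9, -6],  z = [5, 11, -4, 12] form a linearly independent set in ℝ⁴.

Row-reduce the matrix whose columns are u, v, w, z.
The reduction yields 4 nonzero rows, so the rank is 4.
Since rank = 4 (the number of vectors), the set is linearly independent.

linearly independent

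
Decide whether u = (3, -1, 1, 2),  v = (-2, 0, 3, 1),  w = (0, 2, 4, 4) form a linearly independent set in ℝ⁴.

Row-reduce the matrix whose columns are u, v, w.
The reduction yields 3 nonzero rows, so the rank is 3.
Since rank = 3 (the number of vectors), the set is linearly independent.

linearly independent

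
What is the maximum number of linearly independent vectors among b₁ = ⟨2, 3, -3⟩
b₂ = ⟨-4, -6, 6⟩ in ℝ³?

1

Form the matrix with b₁, b₂ as columns and reduce.
There is 1 pivot column, so rank = 1.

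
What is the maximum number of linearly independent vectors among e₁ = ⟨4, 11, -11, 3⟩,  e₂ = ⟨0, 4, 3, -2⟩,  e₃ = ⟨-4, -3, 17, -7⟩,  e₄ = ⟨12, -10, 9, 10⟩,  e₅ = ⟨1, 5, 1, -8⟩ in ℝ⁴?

4

Apply Gaussian elimination to the matrix whose rows are e₁, e₂, e₃, e₄, e₅.
There are 4 pivot columns, so rank = 4.
(With 5 elements in a 4-dimensional space the rank is at most 4.)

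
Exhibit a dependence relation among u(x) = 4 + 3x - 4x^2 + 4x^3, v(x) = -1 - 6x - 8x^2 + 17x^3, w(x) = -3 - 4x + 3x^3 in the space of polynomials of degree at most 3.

2u - v + 3w = 0

Take coordinates with respect to {1, x, …, x^3}.
Solve the homogeneous system with u, v, w as columns by row-reducing the coefficient matrix.
A generator of the null space is (2, -1, 3).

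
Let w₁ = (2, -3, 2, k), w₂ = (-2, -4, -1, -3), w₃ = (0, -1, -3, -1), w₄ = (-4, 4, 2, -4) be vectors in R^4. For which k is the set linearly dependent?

Dependence holds iff the 4×4 matrix [w₁ w₂ w₃ w₄] is singular.
The determinant works out to 64*k - 184.
This vanishes exactly when k = 23/8.

k = 23/8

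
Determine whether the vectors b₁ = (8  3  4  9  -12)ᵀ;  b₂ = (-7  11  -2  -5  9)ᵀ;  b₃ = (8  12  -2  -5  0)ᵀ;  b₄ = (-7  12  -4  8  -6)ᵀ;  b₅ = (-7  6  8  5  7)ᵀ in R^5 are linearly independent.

Row-reduce the matrix whose columns are b₁, b₂, b₃, b₄, b₅.
The reduction yields 5 nonzero rows, so the rank is 5.
Since rank = 5 (the number of vectors), the set is linearly independent.

linearly independent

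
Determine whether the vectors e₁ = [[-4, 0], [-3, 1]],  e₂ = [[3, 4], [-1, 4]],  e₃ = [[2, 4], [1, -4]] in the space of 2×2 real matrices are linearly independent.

linearly independent

Write each element as a coordinate vector in ℝ⁴ using {E₁₁, E₁₂, E₂₁, E₂₂}.
Place the vectors as rows of a 3×4 matrix and reduce to echelon form.
The reduction yields 3 nonzero rows, so the rank is 3.
Since rank = 3 (the number of vectors), the set is linearly independent.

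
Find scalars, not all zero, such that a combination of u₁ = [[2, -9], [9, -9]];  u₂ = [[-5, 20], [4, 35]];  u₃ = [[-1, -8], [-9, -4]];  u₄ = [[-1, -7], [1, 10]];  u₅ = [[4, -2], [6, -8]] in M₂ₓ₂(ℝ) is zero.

u₁ + u₂ + 2u₃ - u₄ + u₅ = 0

Take coordinates with respect to {E₁₁, E₁₂, E₂₁, E₂₂}.
Write the vectors as columns of a matrix and find a nonzero vector in its null space.
One solution (up to scaling) is (1, 1, 2, -1, 1).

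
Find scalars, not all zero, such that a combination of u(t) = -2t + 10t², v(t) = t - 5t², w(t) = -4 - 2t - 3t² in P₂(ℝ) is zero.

Take coordinates with respect to {1, t, t²}.
Row-reduce the matrix with u, v, w as columns; the null space gives the coefficients.
One solution (up to scaling) is (1, 2, 0).

u + 2v = 0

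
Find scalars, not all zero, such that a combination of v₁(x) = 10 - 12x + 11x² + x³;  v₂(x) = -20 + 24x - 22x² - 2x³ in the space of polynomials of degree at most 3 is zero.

2v₁ + v₂ = 0

Pass to coordinate vectors relative to the basis {1, x, …, x³}.
Solve the homogeneous system with v₁, v₂ as columns by row-reducing the coefficient matrix.
One solution (up to scaling) is (2, 1).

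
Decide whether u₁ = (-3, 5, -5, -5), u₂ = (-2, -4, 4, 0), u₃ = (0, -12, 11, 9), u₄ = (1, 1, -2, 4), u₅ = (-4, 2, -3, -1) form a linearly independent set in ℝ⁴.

linearly dependent

There are 5 vectors in a 4-dimensional space, so they cannot be linearly independent.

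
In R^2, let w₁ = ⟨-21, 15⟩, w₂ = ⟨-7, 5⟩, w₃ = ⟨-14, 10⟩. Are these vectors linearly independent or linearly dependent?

linearly dependent

There are 3 vectors in a 2-dimensional space, so they cannot be linearly independent.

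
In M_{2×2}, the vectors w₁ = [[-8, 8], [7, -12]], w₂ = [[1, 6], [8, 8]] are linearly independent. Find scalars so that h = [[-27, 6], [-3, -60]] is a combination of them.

h = 3w₁ - 3w₂

Work in coordinates with respect to the standard basis {E₁₁, E₁₂, E₂₁, E₂₂}.
Since w₁, w₂ are independent, the coefficients expressing h are uniquely determined by a linear system.
Row-reducing the augmented matrix gives the unique coefficients (a₁, a₂) = (3, -3).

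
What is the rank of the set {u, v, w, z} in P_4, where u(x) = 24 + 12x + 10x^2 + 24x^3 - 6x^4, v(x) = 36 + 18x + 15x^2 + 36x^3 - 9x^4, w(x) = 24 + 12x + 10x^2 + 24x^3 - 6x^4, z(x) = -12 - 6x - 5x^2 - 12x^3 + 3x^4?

1

Use coordinates relative to {1, x, …, x^4}.
Put the 5×4 matrix [u|v|w|z] into echelon form.
The echelon form has 1 nonzero row, so the rank is 1.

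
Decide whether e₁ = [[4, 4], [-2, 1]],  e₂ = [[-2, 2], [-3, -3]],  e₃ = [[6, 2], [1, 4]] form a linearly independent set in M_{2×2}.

Take coordinates with respect to the standard basis {E₁₁, E₁₂, E₂₁, E₂₂}.
Row-reduce the matrix whose columns are e₁, e₂, e₃.
The reduction yields 2 nonzero rows, so the rank is 2.
Since rank 2 < 3, the set is linearly dependent.

linearly dependent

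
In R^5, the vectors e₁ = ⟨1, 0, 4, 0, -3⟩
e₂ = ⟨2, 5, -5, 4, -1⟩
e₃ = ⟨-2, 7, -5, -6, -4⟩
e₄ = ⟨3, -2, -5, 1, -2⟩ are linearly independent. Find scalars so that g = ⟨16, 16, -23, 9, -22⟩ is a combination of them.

Solve the system with e₁, e₂, e₃, e₄ as columns and g as the right-hand side.
Back-substitution yields (α₁, …, α₄) = (3, 3, 1, 3).

g = 3e₁ + 3e₂ + e₃ + 3e₄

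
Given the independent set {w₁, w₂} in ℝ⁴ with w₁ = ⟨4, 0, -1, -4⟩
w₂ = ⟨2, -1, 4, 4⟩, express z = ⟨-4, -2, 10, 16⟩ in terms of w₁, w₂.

z = -2w₁ + 2w₂

Since w₁, w₂ are independent, the coefficients expressing z are uniquely determined by a linear system.
The system has the unique solution (a₁, a₂) = (-2, 2).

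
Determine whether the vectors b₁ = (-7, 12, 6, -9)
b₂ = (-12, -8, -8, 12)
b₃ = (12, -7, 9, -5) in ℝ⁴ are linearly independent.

linearly independent

Row-reduce the matrix whose columns are b₁, b₂, b₃.
The reduction yields 3 nonzero rows, so the rank is 3.
Since rank = 3 (the number of vectors), the set is linearly independent.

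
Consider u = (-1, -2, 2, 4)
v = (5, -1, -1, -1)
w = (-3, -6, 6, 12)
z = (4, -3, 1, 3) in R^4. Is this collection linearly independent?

Row-reduce the matrix whose columns are u, v, w, z.
The reduction yields 2 nonzero rows, so the rank is 2.
Since rank 2 < 4, the set is linearly dependent.

linearly dependent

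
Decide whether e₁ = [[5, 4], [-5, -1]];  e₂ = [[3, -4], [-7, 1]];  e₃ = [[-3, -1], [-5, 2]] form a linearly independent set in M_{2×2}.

linearly independent

Take coordinates with respect to the standard basis {E₁₁, E₁₂, E₂₁, E₂₂}.
Place the vectors as rows of a 3×4 matrix and reduce to echelon form.
The reduction yields 3 nonzero rows, so the rank is 3.
Since rank = 3 (the number of vectors), the set is linearly independent.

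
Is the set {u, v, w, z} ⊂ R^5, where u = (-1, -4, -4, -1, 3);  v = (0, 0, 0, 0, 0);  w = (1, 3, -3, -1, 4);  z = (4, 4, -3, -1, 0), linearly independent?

linearly dependent

One of the vectors is the zero vector, so the set is linearly dependent.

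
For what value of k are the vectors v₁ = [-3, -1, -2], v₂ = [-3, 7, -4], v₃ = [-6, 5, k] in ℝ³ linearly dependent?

k = -23/4

Place the vectors as rows of a 3×3 matrix; dependence ⇔ determinant zero.
Cofactor expansion gives det = -24*k - 138.
This vanishes exactly when k = -23/4.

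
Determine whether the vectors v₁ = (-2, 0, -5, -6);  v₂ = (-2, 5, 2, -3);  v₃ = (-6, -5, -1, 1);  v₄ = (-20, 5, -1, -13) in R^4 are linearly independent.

linearly dependent

Row-reduce the matrix whose columns are v₁, v₂, v₃, v₄.
The reduction yields 3 nonzero rows, so the rank is 3.
Since rank 3 < 4, the set is linearly dependent.
Indeed v₁ + 3v₂ + 2v₃ - v₄ = 0.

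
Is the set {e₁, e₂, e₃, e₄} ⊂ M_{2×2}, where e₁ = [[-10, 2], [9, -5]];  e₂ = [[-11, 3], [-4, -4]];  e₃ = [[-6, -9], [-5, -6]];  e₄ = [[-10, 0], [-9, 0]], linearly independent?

linearly independent

Take coordinates with respect to the standard basis {E₁₁, E₁₂, E₂₁, E₂₂}.
Place the vectors as rows of a 4×4 matrix and reduce to echelon form.
The reduction yields 4 nonzero rows, so the rank is 4.
Since rank = 4 (the number of vectors), the set is linearly independent.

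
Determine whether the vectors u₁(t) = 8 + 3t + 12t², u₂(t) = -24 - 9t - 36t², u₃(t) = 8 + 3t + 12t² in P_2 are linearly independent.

linearly dependent

Write each element as a coordinate vector in ℝ³ using {1, t, t²}.
Row-reduce the matrix whose columns are u₁, u₂, u₃.
The reduction yields 1 nonzero row, so the rank is 1.
Since rank 1 < 3, the set is linearly dependent.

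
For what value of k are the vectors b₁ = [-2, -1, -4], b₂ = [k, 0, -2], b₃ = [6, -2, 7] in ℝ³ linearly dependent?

The vectors are dependent exactly when the determinant of the matrix with rows b₁, b₂, b₃ vanishes.
Cofactor expansion gives det = 15*k + 20.
This vanishes exactly when k = -4/3.

k = -4/3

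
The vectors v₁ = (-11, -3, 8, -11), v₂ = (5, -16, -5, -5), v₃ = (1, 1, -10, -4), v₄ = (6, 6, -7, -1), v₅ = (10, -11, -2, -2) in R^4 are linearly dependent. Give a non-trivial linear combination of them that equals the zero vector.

Solve the homogeneous system with v₁, v₂, v₃, v₄, v₅ as columns by row-reducing the coefficient matrix.
One solution (up to scaling) is (0, 1, -1, 1, -1).

v₂ - v₃ + v₄ - v₅ = 0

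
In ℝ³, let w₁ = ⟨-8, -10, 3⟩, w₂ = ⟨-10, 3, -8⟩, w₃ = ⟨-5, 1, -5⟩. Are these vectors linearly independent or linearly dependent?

Form the 3×3 matrix with these as columns; its determinant is 171.
A nonzero determinant means the columns are linearly independent.

linearly independent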